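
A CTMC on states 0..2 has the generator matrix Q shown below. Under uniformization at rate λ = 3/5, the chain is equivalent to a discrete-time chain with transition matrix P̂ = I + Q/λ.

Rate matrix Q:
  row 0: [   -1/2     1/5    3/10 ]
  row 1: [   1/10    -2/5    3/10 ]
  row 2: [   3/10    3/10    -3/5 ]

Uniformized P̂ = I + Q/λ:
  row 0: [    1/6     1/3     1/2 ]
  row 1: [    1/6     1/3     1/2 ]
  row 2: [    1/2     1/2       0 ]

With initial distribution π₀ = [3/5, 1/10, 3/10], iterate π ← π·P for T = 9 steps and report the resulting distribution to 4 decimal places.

π = [0.2777, 0.3889, 0.3334]

t=0: π = [0.6000, 0.1000, 0.3000]
t=1: π = [0.2667, 0.3833, 0.3500]
t=2: π = [0.2833, 0.3917, 0.3250]
t=3: π = [0.2750, 0.3875, 0.3375]
t=4: π = [0.2792, 0.3896, 0.3313]
t=5: π = [0.2771, 0.3885, 0.3344]
t=6: π = [0.2781, 0.3891, 0.3328]
t=7: π = [0.2776, 0.3888, 0.3336]
t=8: π = [0.2779, 0.3889, 0.3332]
t=9: π = [0.2777, 0.3889, 0.3334]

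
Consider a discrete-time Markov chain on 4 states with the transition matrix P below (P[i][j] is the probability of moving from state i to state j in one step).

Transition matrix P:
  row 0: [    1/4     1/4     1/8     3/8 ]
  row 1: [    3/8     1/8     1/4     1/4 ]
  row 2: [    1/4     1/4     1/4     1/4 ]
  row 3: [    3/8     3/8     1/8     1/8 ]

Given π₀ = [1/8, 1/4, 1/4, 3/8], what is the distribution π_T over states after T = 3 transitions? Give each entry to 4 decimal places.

t=0: π = [0.1250, 0.2500, 0.2500, 0.3750]
t=1: π = [0.3281, 0.2656, 0.1875, 0.2188]
t=2: π = [0.3105, 0.2441, 0.1816, 0.2637]
t=3: π = [0.3135, 0.2524, 0.1782, 0.2559]

π = [0.3135, 0.2524, 0.1782, 0.2559]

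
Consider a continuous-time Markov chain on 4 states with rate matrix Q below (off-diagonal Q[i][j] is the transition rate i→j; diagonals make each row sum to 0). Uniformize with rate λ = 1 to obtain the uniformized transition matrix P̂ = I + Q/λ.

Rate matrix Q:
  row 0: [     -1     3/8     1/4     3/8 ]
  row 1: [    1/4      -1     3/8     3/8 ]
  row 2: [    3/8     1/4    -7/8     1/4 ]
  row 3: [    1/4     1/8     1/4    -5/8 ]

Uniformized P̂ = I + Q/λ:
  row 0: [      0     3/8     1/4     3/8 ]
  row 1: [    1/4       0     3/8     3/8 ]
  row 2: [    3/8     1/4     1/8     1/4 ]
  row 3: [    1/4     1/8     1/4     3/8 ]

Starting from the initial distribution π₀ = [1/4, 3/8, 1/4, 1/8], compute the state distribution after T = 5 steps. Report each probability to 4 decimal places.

t=0: π = [0.2500, 0.3750, 0.2500, 0.1250]
t=1: π = [0.2188, 0.1719, 0.2656, 0.3438]
t=2: π = [0.2285, 0.1914, 0.2383, 0.3418]
t=3: π = [0.2227, 0.1880, 0.2441, 0.3452]
t=4: π = [0.2249, 0.1877, 0.2430, 0.3445]
t=5: π = [0.2242, 0.1881, 0.2431, 0.3446]

π = [0.2242, 0.1881, 0.2431, 0.3446]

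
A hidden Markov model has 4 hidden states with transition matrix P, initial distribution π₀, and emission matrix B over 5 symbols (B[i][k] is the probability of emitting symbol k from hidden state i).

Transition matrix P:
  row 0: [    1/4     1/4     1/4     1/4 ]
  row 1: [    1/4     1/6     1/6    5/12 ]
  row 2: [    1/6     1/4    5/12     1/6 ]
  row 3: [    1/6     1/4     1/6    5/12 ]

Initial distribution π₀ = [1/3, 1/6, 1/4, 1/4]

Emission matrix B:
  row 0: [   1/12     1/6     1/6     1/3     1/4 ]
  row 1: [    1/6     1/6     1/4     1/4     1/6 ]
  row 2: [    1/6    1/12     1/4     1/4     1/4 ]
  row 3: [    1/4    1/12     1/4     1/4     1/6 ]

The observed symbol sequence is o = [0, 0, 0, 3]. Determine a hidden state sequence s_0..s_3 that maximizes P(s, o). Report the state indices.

path = [3, 3, 3, 3]

t=0: δ = [2.778e-02, 2.778e-02, 4.167e-02, 6.250e-02]  (obs o_0=0)
t=1: δ = [8.681e-04, 2.604e-03, 2.894e-03, 6.510e-03]  ψ = [3, 3, 2, 3]  (obs o_1=0)
t=2: δ = [9.042e-05, 2.713e-04, 2.009e-04, 6.782e-04]  ψ = [3, 3, 2, 3]  (obs o_2=0)
t=3: δ = [3.768e-05, 4.239e-05, 2.826e-05, 7.064e-05]  ψ = [3, 3, 3, 3]  (obs o_3=3)
backtrack: best end state = 3; path = [3, 3, 3, 3]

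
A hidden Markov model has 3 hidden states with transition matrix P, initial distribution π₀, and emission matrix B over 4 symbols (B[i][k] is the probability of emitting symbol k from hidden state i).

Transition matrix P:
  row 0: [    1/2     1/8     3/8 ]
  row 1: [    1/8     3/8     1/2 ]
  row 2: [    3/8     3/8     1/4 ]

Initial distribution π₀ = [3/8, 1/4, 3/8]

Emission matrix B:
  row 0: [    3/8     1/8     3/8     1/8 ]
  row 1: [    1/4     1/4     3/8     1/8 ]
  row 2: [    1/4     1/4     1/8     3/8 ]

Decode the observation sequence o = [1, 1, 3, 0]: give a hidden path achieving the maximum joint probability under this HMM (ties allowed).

path = [2, 1, 2, 0]

t=0: δ = [4.688e-02, 6.250e-02, 9.375e-02]  (obs o_0=1)
t=1: δ = [4.395e-03, 8.789e-03, 7.812e-03]  ψ = [2, 2, 1]  (obs o_1=1)
t=2: δ = [3.662e-04, 4.120e-04, 1.648e-03]  ψ = [2, 1, 1]  (obs o_2=3)
t=3: δ = [2.317e-04, 1.545e-04, 1.030e-04]  ψ = [2, 2, 2]  (obs o_3=0)
backtrack: best end state = 0; path = [2, 1, 2, 0]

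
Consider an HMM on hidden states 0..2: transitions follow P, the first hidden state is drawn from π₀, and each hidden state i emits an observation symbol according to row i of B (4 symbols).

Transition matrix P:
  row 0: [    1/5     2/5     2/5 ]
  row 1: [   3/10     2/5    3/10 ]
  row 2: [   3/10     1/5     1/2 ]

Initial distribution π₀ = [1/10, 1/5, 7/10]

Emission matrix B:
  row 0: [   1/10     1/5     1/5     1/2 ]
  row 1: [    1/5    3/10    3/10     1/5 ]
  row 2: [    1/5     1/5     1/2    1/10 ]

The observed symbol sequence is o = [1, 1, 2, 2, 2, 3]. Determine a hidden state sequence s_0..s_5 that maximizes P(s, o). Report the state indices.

t=0: δ = [2.000e-02, 6.000e-02, 1.400e-01]  (obs o_0=1)
t=1: δ = [8.400e-03, 8.400e-03, 1.400e-02]  ψ = [2, 2, 2]  (obs o_1=1)
t=2: δ = [8.400e-04, 1.008e-03, 3.500e-03]  ψ = [2, 0, 2]  (obs o_2=2)
t=3: δ = [2.100e-04, 2.100e-04, 8.750e-04]  ψ = [2, 2, 2]  (obs o_3=2)
t=4: δ = [5.250e-05, 5.250e-05, 2.188e-04]  ψ = [2, 2, 2]  (obs o_4=2)
t=5: δ = [3.281e-05, 8.750e-06, 1.094e-05]  ψ = [2, 2, 2]  (obs o_5=3)
backtrack: best end state = 0; path = [2, 2, 2, 2, 2, 0]

path = [2, 2, 2, 2, 2, 0]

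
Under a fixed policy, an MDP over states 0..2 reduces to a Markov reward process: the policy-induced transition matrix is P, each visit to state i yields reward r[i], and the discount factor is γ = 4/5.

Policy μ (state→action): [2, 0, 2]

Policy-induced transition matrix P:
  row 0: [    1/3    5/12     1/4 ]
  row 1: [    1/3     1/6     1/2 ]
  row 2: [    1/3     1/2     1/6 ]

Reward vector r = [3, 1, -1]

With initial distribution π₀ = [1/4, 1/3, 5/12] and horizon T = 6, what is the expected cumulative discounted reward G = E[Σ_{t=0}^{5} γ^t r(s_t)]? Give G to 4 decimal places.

G = 3.4856

t=0: π = [0.2500, 0.3333, 0.4167], E[r] = 0.6667, γ^t·E[r] = 0.666667, running G = 0.666667
t=1: π = [0.3333, 0.3681, 0.2986], E[r] = 1.0694, γ^t·E[r] = 0.855556, running G = 1.522222
t=2: π = [0.3333, 0.3495, 0.3171], E[r] = 1.0324, γ^t·E[r] = 0.660741, running G = 2.182963
t=3: π = [0.3333, 0.3557, 0.3110], E[r] = 1.0448, γ^t·E[r] = 0.534914, running G = 2.717877
t=4: π = [0.3333, 0.3537, 0.3130], E[r] = 1.0406, γ^t·E[r] = 0.426245, running G = 3.144122
t=5: π = [0.3333, 0.3543, 0.3123], E[r] = 1.0420, γ^t·E[r] = 0.341446, running G = 3.485568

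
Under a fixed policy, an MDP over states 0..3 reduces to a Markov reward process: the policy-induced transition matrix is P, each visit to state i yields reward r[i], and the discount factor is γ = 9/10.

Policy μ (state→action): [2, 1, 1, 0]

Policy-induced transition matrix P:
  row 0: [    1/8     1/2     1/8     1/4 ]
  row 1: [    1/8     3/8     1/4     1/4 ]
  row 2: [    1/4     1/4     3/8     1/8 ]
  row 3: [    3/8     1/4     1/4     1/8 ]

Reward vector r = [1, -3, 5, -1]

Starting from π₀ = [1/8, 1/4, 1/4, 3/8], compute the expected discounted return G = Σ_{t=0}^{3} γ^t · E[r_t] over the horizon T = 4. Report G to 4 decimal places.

G = 1.0325

t=0: π = [0.1250, 0.2500, 0.2500, 0.3750], E[r] = 0.2500, γ^t·E[r] = 0.250000, running G = 0.250000
t=1: π = [0.2500, 0.3125, 0.2656, 0.1719], E[r] = 0.4688, γ^t·E[r] = 0.421875, running G = 0.671875
t=2: π = [0.2012, 0.3516, 0.2520, 0.1953], E[r] = 0.2109, γ^t·E[r] = 0.170859, running G = 0.842734
t=3: π = [0.2053, 0.3442, 0.2563, 0.1941], E[r] = 0.2603, γ^t·E[r] = 0.189725, running G = 1.032459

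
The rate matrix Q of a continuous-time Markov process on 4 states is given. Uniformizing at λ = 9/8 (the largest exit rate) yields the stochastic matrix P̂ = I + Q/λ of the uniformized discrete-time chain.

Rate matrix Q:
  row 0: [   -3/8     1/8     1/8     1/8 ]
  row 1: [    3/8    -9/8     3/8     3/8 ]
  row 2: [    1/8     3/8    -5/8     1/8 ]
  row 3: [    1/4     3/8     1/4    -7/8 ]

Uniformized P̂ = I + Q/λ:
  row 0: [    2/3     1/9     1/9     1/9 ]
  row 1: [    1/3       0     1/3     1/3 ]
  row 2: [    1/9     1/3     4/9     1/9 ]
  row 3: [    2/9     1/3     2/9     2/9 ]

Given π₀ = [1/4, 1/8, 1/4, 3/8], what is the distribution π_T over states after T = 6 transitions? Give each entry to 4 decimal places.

π = [0.3844, 0.1860, 0.2579, 0.1717]

t=0: π = [0.2500, 0.1250, 0.2500, 0.3750]
t=1: π = [0.3194, 0.2361, 0.2639, 0.1806]
t=2: π = [0.3611, 0.1836, 0.2716, 0.1836]
t=3: π = [0.3729, 0.1919, 0.2629, 0.1723]
t=4: π = [0.3801, 0.1865, 0.2605, 0.1729]
t=5: π = [0.3829, 0.1867, 0.2586, 0.1718]
t=6: π = [0.3844, 0.1860, 0.2579, 0.1717]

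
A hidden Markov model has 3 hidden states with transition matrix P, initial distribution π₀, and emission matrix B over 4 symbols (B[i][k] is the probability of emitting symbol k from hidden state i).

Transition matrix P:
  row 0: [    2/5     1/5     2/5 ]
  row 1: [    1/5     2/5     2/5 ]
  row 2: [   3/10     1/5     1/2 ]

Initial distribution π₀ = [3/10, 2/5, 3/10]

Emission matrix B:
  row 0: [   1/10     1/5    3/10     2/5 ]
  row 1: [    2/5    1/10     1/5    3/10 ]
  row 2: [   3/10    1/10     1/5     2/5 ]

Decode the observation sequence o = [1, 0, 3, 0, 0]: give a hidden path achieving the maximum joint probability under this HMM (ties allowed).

t=0: δ = [6.000e-02, 4.000e-02, 3.000e-02]  (obs o_0=1)
t=1: δ = [2.400e-03, 6.400e-03, 7.200e-03]  ψ = [0, 1, 0]  (obs o_1=0)
t=2: δ = [8.640e-04, 7.680e-04, 1.440e-03]  ψ = [2, 1, 2]  (obs o_2=3)
t=3: δ = [4.320e-05, 1.229e-04, 2.160e-04]  ψ = [2, 1, 2]  (obs o_3=0)
t=4: δ = [6.480e-06, 1.966e-05, 3.240e-05]  ψ = [2, 1, 2]  (obs o_4=0)
backtrack: best end state = 2; path = [0, 2, 2, 2, 2]

path = [0, 2, 2, 2, 2]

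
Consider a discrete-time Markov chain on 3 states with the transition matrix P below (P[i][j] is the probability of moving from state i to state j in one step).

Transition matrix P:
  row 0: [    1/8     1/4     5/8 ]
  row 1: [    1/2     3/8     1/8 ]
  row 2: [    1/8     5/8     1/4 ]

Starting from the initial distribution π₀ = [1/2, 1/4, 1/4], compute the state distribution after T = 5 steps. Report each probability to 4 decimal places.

t=0: π = [0.5000, 0.2500, 0.2500]
t=1: π = [0.2188, 0.3750, 0.4063]
t=2: π = [0.2656, 0.4492, 0.2852]
t=3: π = [0.2935, 0.4131, 0.2935]
t=4: π = [0.2799, 0.4117, 0.3084]
t=5: π = [0.2794, 0.4171, 0.3035]

π = [0.2794, 0.4171, 0.3035]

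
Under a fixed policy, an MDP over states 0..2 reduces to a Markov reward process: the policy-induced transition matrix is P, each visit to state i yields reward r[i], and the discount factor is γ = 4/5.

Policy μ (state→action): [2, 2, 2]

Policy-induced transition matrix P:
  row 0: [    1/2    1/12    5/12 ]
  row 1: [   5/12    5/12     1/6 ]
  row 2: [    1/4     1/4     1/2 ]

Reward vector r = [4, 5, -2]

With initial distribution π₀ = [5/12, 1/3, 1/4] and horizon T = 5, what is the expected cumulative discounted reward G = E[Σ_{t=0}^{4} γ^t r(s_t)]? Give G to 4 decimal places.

t=0: π = [0.4167, 0.3333, 0.2500], E[r] = 2.8333, γ^t·E[r] = 2.833333, running G = 2.833333
t=1: π = [0.4097, 0.2361, 0.3542], E[r] = 2.1111, γ^t·E[r] = 1.688889, running G = 4.522222
t=2: π = [0.3918, 0.2211, 0.3872], E[r] = 1.8981, γ^t·E[r] = 1.214815, running G = 5.737037
t=3: π = [0.3848, 0.2215, 0.3937], E[r] = 1.8596, γ^t·E[r] = 0.952099, running G = 6.689136
t=4: π = [0.3831, 0.2228, 0.3941], E[r] = 1.8583, γ^t·E[r] = 0.761152, running G = 7.450288

G = 7.4503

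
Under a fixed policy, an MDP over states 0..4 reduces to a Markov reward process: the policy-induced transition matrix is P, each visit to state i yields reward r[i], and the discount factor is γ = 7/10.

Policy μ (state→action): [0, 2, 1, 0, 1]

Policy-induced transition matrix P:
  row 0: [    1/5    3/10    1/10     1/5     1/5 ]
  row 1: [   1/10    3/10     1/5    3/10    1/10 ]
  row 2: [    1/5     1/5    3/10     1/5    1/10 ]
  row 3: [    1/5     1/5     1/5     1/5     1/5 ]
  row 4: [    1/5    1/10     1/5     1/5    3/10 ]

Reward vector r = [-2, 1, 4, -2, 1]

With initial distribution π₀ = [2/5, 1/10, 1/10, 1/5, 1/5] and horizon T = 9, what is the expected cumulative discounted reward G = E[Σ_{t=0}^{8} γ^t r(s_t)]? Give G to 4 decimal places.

t=0: π = [0.4000, 0.1000, 0.1000, 0.2000, 0.2000], E[r] = -0.5000, γ^t·E[r] = -0.500000, running G = -0.500000
t=1: π = [0.1900, 0.2300, 0.1700, 0.2100, 0.2000], E[r] = 0.3100, γ^t·E[r] = 0.217000, running G = -0.283000
t=2: π = [0.1770, 0.2220, 0.1980, 0.2230, 0.1800], E[r] = 0.3940, γ^t·E[r] = 0.193060, running G = -0.089940
t=3: π = [0.1778, 0.2219, 0.2021, 0.2222, 0.1760], E[r] = 0.4063, γ^t·E[r] = 0.139361, running G = 0.049421
t=4: π = [0.1778, 0.2224, 0.2024, 0.2222, 0.1752], E[r] = 0.4073, γ^t·E[r] = 0.097790, running G = 0.147211
t=5: π = [0.1778, 0.2225, 0.2025, 0.2222, 0.1750], E[r] = 0.4074, γ^t·E[r] = 0.068469, running G = 0.215681
t=6: π = [0.1778, 0.2225, 0.2025, 0.2222, 0.1750], E[r] = 0.4074, γ^t·E[r] = 0.047931, running G = 0.263612
t=7: π = [0.1777, 0.2225, 0.2025, 0.2223, 0.1750], E[r] = 0.4074, γ^t·E[r] = 0.033552, running G = 0.297164
t=8: π = [0.1777, 0.2225, 0.2025, 0.2223, 0.1750], E[r] = 0.4074, γ^t·E[r] = 0.023487, running G = 0.320651

G = 0.3207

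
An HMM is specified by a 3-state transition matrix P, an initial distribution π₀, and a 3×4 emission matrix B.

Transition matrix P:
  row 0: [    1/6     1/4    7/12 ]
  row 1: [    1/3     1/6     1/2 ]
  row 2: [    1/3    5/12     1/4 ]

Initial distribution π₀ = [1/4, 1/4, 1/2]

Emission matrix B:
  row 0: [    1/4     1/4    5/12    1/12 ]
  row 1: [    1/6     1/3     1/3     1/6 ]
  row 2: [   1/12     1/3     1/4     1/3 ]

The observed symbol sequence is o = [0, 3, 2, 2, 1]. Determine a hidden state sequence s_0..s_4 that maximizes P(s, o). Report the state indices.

t=0: δ = [6.250e-02, 4.167e-02, 4.167e-02]  (obs o_0=0)
t=1: δ = [1.157e-03, 2.894e-03, 1.215e-02]  ψ = [1, 2, 0]  (obs o_1=3)
t=2: δ = [1.688e-03, 1.688e-03, 7.595e-04]  ψ = [2, 2, 2]  (obs o_2=2)
t=3: δ = [2.344e-04, 1.407e-04, 2.462e-04]  ψ = [1, 0, 0]  (obs o_3=2)
t=4: δ = [2.051e-05, 3.419e-05, 4.558e-05]  ψ = [2, 2, 0]  (obs o_4=1)
backtrack: best end state = 2; path = [0, 2, 1, 0, 2]

path = [0, 2, 1, 0, 2]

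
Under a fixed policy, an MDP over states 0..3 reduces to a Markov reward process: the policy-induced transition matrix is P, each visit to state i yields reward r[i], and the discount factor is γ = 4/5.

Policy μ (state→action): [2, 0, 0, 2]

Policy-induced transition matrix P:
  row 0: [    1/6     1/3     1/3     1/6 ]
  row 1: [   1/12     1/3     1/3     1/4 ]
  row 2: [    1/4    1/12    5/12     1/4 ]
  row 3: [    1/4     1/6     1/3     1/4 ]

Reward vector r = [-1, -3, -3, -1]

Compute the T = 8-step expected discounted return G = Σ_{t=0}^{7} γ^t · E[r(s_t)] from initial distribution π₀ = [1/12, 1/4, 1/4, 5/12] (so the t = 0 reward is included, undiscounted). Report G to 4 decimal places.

t=0: π = [0.0833, 0.2500, 0.2500, 0.4167], E[r] = -2.0000, γ^t·E[r] = -2.000000, running G = -2.000000
t=1: π = [0.2014, 0.2014, 0.3542, 0.2431], E[r] = -2.1111, γ^t·E[r] = -1.688889, running G = -3.688889
t=2: π = [0.1997, 0.2043, 0.3628, 0.2332], E[r] = -2.1343, γ^t·E[r] = -1.365926, running G = -5.054815
t=3: π = [0.1993, 0.2038, 0.3636, 0.2334], E[r] = -2.1346, γ^t·E[r] = -1.092938, running G = -6.147753
t=4: π = [0.1994, 0.2035, 0.3636, 0.2334], E[r] = -2.1344, γ^t·E[r] = -0.874232, running G = -7.021985
t=5: π = [0.1995, 0.2035, 0.3636, 0.2334], E[r] = -2.1343, γ^t·E[r] = -0.699376, running G = -7.721361
t=6: π = [0.1995, 0.2035, 0.3636, 0.2334], E[r] = -2.1343, γ^t·E[r] = -0.559501, running G = -8.280862
t=7: π = [0.1995, 0.2035, 0.3636, 0.2334], E[r] = -2.1343, γ^t·E[r] = -0.447601, running G = -8.728464

G = -8.7285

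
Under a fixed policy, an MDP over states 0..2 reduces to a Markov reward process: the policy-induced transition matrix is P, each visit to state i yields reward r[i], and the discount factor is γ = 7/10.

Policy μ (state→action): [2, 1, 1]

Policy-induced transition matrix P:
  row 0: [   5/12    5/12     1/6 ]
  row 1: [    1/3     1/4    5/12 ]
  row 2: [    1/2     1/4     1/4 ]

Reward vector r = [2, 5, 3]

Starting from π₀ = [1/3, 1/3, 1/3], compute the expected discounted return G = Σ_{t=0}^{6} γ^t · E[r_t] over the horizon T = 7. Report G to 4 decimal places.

t=0: π = [0.3333, 0.3333, 0.3333], E[r] = 3.3333, γ^t·E[r] = 3.333333, running G = 3.333333
t=1: π = [0.4167, 0.3056, 0.2778], E[r] = 3.1944, γ^t·E[r] = 2.236111, running G = 5.569444
t=2: π = [0.4144, 0.3194, 0.2662], E[r] = 3.2245, γ^t·E[r] = 1.580023, running G = 7.149468
t=3: π = [0.4122, 0.3191, 0.2687], E[r] = 3.2259, γ^t·E[r] = 1.106479, running G = 8.255947
t=4: π = [0.4125, 0.3187, 0.2688], E[r] = 3.2249, γ^t·E[r] = 0.774308, running G = 9.030255
t=5: π = [0.4125, 0.3187, 0.2687], E[r] = 3.2250, γ^t·E[r] = 0.542022, running G = 9.572277
t=6: π = [0.4125, 0.3188, 0.2687], E[r] = 3.2250, γ^t·E[r] = 0.379418, running G = 9.951696

G = 9.9517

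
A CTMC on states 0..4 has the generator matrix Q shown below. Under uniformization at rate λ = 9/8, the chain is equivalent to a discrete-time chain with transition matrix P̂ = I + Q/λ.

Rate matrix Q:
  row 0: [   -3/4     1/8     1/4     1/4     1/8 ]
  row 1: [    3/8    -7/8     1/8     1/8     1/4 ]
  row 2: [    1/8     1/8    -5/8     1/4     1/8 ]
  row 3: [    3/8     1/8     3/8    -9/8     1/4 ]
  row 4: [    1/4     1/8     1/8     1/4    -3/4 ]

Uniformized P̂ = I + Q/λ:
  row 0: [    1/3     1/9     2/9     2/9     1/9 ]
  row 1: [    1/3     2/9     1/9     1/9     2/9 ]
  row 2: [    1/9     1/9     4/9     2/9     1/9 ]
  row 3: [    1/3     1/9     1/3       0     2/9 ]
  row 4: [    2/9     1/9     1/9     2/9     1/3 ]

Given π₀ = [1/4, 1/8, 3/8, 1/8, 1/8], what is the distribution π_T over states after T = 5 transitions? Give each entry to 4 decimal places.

t=0: π = [0.2500, 0.1250, 0.3750, 0.1250, 0.1250]
t=1: π = [0.2361, 0.1250, 0.2917, 0.1806, 0.1667]
t=2: π = [0.2500, 0.1250, 0.2747, 0.1682, 0.1821]
t=3: π = [0.2521, 0.1250, 0.2678, 0.1710, 0.1842]
t=4: π = [0.2534, 0.1250, 0.2664, 0.1703, 0.1849]
t=5: π = [0.2536, 0.1250, 0.2659, 0.1705, 0.1850]

π = [0.2536, 0.1250, 0.2659, 0.1705, 0.1850]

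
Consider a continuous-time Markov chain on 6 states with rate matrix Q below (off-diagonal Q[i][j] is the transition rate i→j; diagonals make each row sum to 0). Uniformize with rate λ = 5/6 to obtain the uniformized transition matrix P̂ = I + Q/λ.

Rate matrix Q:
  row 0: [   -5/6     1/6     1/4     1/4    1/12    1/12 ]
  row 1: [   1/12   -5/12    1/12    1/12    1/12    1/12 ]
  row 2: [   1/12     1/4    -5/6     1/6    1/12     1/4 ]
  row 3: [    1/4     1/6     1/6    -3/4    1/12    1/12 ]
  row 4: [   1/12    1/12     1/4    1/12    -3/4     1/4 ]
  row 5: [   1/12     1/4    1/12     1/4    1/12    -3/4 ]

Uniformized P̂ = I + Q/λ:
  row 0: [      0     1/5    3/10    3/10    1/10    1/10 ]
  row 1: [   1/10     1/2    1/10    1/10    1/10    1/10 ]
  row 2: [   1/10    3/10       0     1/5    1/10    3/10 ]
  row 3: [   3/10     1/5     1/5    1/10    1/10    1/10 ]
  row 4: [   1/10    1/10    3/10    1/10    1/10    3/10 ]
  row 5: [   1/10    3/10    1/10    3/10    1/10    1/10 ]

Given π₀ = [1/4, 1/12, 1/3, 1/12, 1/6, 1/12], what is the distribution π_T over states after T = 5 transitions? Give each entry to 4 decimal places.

t=0: π = [0.2500, 0.0833, 0.3333, 0.0833, 0.1667, 0.0833]
t=1: π = [0.0917, 0.2500, 0.1583, 0.2000, 0.1000, 0.2000]
t=2: π = [0.1308, 0.3008, 0.1425, 0.1742, 0.1000, 0.1517]
t=3: π = [0.1218, 0.3097, 0.1493, 0.1708, 0.1000, 0.1485]
t=4: π = [0.1220, 0.3127, 0.1465, 0.1690, 0.1000, 0.1499]
t=5: π = [0.1216, 0.3134, 0.1466, 0.1690, 0.1000, 0.1493]

π = [0.1216, 0.3134, 0.1466, 0.1690, 0.1000, 0.1493]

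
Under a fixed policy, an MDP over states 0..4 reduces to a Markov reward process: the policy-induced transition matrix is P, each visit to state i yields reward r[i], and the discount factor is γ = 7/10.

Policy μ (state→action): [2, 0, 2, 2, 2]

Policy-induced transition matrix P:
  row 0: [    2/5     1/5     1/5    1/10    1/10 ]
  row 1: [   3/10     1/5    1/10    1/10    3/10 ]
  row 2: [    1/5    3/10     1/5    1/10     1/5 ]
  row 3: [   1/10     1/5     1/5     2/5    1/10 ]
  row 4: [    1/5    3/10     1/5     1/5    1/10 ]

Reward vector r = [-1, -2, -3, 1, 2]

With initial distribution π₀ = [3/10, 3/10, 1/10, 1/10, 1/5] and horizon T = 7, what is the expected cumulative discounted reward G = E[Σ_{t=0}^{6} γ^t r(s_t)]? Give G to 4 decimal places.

t=0: π = [0.3000, 0.3000, 0.1000, 0.1000, 0.2000], E[r] = -0.7000, γ^t·E[r] = -0.700000, running G = -0.700000
t=1: π = [0.2800, 0.2300, 0.1700, 0.1500, 0.1700], E[r] = -0.7600, γ^t·E[r] = -0.532000, running G = -1.232000
t=2: π = [0.2640, 0.2340, 0.1770, 0.1620, 0.1630], E[r] = -0.7750, γ^t·E[r] = -0.379750, running G = -1.611750
t=3: π = [0.2600, 0.2340, 0.1766, 0.1649, 0.1645], E[r] = -0.7639, γ^t·E[r] = -0.262018, running G = -1.873768
t=4: π = [0.2589, 0.2341, 0.1766, 0.1659, 0.1645], E[r] = -0.7621, γ^t·E[r] = -0.182978, running G = -2.056746
t=5: π = [0.2586, 0.2341, 0.1766, 0.1662, 0.1645], E[r] = -0.7614, γ^t·E[r] = -0.127967, running G = -2.184713
t=6: π = [0.2585, 0.2341, 0.1766, 0.1663, 0.1645], E[r] = -0.7612, γ^t·E[r] = -0.089556, running G = -2.274269

G = -2.2743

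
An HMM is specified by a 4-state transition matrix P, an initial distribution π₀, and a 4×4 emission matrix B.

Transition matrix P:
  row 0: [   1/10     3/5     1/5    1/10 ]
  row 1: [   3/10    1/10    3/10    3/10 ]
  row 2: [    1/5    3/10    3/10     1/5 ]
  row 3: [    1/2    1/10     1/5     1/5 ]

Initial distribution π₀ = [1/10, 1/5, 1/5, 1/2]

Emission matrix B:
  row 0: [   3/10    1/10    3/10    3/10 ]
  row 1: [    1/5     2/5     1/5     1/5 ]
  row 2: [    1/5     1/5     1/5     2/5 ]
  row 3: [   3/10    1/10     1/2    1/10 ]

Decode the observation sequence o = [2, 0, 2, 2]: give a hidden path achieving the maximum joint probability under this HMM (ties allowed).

t=0: δ = [3.000e-02, 4.000e-02, 4.000e-02, 2.500e-01]  (obs o_0=2)
t=1: δ = [3.750e-02, 5.000e-03, 1.000e-02, 1.500e-02]  ψ = [3, 3, 3, 3]  (obs o_1=0)
t=2: δ = [2.250e-03, 4.500e-03, 1.500e-03, 1.875e-03]  ψ = [3, 0, 0, 0]  (obs o_2=2)
t=3: δ = [4.050e-04, 2.700e-04, 2.700e-04, 6.750e-04]  ψ = [1, 0, 1, 1]  (obs o_3=2)
backtrack: best end state = 3; path = [3, 0, 1, 3]

path = [3, 0, 1, 3]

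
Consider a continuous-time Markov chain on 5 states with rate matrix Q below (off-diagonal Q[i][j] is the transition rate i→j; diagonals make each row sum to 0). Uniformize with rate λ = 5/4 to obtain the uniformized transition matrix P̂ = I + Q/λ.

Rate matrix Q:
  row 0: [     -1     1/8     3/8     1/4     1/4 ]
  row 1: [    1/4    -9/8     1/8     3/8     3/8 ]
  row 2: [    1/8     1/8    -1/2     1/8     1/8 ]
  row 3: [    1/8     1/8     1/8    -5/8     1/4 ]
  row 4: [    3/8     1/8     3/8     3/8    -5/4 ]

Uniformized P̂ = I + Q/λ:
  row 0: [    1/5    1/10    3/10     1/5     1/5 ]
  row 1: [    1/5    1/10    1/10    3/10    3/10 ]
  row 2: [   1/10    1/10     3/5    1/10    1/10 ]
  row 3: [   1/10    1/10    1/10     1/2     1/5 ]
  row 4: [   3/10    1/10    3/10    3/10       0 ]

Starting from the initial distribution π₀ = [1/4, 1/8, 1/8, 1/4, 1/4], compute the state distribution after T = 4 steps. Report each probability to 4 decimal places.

t=0: π = [0.2500, 0.1250, 0.1250, 0.2500, 0.2500]
t=1: π = [0.1875, 0.1000, 0.2625, 0.3000, 0.1500]
t=2: π = [0.1588, 0.1000, 0.2988, 0.2888, 0.1538]
t=3: π = [0.1566, 0.1000, 0.3119, 0.2821, 0.1494]
t=4: π = [0.1555, 0.1000, 0.3171, 0.2784, 0.1489]

π = [0.1555, 0.1000, 0.3171, 0.2784, 0.1489]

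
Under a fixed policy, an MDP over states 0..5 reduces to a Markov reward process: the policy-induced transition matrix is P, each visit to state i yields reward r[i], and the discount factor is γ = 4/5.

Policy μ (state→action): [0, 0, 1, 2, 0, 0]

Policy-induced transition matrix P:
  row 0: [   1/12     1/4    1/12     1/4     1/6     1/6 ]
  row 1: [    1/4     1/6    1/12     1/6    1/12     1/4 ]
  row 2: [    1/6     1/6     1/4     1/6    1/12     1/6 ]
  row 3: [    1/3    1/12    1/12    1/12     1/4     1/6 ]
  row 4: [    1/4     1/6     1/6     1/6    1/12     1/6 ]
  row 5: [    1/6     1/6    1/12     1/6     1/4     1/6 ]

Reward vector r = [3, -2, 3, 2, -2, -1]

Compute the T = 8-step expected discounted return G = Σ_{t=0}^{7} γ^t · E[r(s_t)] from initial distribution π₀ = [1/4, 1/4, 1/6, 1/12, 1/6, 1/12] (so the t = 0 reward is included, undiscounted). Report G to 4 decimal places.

G = 2.0008

t=0: π = [0.2500, 0.2500, 0.1667, 0.0833, 0.1667, 0.0833], E[r] = 0.5000, γ^t·E[r] = 0.500000, running G = 0.500000
t=1: π = [0.1944, 0.1806, 0.1250, 0.1806, 0.1319, 0.1875], E[r] = 0.5069, γ^t·E[r] = 0.405556, running G = 0.905556
t=2: π = [0.2066, 0.1678, 0.1152, 0.1678, 0.1609, 0.1817], E[r] = 0.4618, γ^t·E[r] = 0.295556, running G = 1.201111
t=3: π = [0.2048, 0.1699, 0.1159, 0.1699, 0.1588, 0.1807], E[r] = 0.4640, γ^t·E[r] = 0.237556, running G = 1.438667
t=4: π = [0.2053, 0.1696, 0.1159, 0.1696, 0.1588, 0.1808], E[r] = 0.4651, γ^t·E[r] = 0.190510, running G = 1.629177
t=5: π = [0.2052, 0.1696, 0.1159, 0.1696, 0.1588, 0.1808], E[r] = 0.4647, γ^t·E[r] = 0.152283, running G = 1.781460
t=6: π = [0.2052, 0.1696, 0.1159, 0.1696, 0.1588, 0.1808], E[r] = 0.4648, γ^t·E[r] = 0.121849, running G = 1.903309
t=7: π = [0.2052, 0.1696, 0.1159, 0.1696, 0.1588, 0.1808], E[r] = 0.4648, γ^t·E[r] = 0.097475, running G = 2.000784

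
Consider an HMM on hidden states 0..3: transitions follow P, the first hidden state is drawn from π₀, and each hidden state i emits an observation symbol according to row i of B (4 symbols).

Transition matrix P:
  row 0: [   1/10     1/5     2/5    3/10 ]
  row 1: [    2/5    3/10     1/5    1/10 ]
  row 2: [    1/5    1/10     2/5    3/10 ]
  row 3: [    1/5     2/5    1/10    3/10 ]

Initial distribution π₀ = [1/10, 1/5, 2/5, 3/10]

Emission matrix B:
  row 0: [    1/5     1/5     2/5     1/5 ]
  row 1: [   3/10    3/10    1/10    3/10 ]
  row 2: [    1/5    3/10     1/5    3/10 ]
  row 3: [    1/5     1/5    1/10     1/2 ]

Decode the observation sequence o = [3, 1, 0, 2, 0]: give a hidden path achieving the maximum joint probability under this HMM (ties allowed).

path = [3, 1, 1, 0, 2]

t=0: δ = [2.000e-02, 6.000e-02, 1.200e-01, 1.500e-01]  (obs o_0=3)
t=1: δ = [6.000e-03, 1.800e-02, 1.440e-02, 9.000e-03]  ψ = [3, 3, 2, 3]  (obs o_1=1)
t=2: δ = [1.440e-03, 1.620e-03, 1.152e-03, 8.640e-04]  ψ = [1, 1, 2, 2]  (obs o_2=0)
t=3: δ = [2.592e-04, 4.860e-05, 1.152e-04, 4.320e-05]  ψ = [1, 1, 0, 0]  (obs o_3=2)
t=4: δ = [5.184e-06, 1.555e-05, 2.074e-05, 1.555e-05]  ψ = [0, 0, 0, 0]  (obs o_4=0)
backtrack: best end state = 2; path = [3, 1, 1, 0, 2]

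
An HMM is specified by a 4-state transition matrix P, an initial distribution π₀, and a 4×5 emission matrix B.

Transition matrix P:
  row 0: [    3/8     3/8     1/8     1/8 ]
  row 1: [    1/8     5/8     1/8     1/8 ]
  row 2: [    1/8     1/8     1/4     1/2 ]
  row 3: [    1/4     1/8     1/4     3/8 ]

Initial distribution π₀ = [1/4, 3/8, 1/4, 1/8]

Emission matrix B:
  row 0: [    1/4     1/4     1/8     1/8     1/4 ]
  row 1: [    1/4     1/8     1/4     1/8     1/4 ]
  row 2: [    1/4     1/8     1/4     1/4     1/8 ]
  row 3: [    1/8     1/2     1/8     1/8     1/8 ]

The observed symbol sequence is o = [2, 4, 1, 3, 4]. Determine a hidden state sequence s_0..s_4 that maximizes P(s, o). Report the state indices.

path = [1, 1, 1, 1, 1]

t=0: δ = [3.125e-02, 9.375e-02, 6.250e-02, 1.562e-02]  (obs o_0=2)
t=1: δ = [2.930e-03, 1.465e-02, 1.953e-03, 3.906e-03]  ψ = [0, 1, 2, 2]  (obs o_1=4)
t=2: δ = [4.578e-04, 1.144e-03, 2.289e-04, 9.155e-04]  ψ = [1, 1, 1, 1]  (obs o_2=1)
t=3: δ = [2.861e-05, 8.941e-05, 5.722e-05, 4.292e-05]  ψ = [3, 1, 3, 3]  (obs o_3=3)
t=4: δ = [2.794e-06, 1.397e-05, 1.788e-06, 3.576e-06]  ψ = [1, 1, 2, 2]  (obs o_4=4)
backtrack: best end state = 1; path = [1, 1, 1, 1, 1]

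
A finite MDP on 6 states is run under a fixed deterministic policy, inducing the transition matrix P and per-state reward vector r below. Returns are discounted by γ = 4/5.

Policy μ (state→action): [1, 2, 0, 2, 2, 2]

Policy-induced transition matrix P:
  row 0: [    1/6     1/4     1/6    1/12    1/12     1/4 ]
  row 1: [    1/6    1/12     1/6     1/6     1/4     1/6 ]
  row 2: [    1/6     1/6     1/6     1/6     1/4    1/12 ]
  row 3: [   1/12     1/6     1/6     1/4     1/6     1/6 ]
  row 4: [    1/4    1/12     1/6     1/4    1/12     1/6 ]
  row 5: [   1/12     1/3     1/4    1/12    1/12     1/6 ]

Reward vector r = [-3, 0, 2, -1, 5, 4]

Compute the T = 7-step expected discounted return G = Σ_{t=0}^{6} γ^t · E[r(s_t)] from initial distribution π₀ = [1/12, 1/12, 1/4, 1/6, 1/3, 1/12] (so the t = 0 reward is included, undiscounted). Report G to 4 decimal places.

t=0: π = [0.0833, 0.0833, 0.2500, 0.1667, 0.3333, 0.0833], E[r] = 2.0833, γ^t·E[r] = 2.083333, running G = 2.083333
t=1: π = [0.1736, 0.1528, 0.1736, 0.1944, 0.1528, 0.1528], E[r] = 1.0069, γ^t·E[r] = 0.805556, running G = 2.888889
t=2: π = [0.1505, 0.1811, 0.1794, 0.1684, 0.1539, 0.1667], E[r] = 1.1753, γ^t·E[r] = 0.752222, running G = 3.641111
t=3: π = [0.1516, 0.1791, 0.1806, 0.1671, 0.1575, 0.1643], E[r] = 1.1836, γ^t·E[r] = 0.606000, running G = 4.247111
t=4: π = [0.1522, 0.1786, 0.1804, 0.1674, 0.1572, 0.1643], E[r] = 1.1798, γ^t·E[r] = 0.483233, running G = 4.730344
t=5: π = [0.1521, 0.1787, 0.1804, 0.1673, 0.1571, 0.1643], E[r] = 1.1798, γ^t·E[r] = 0.386602, running G = 5.116946
t=6: π = [0.1521, 0.1787, 0.1804, 0.1673, 0.1571, 0.1643], E[r] = 1.1799, γ^t·E[r] = 0.309309, running G = 5.426255

G = 5.4263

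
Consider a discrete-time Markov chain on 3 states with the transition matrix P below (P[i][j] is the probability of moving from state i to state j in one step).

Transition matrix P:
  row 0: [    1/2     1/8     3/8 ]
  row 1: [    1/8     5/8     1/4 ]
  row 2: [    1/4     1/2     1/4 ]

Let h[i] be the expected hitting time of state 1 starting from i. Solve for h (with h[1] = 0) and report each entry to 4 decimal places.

First-step conditioning: h[1] = 0; for i ≠ 1, h[i] = 1 + Σ_k P[i][k]·h[k].
  h[0] = 1 + 1/2·h[0] + 3/8·h[2]
  h[2] = 1 + 1/4·h[0] + 1/4·h[2]
Solving the 2×2 linear system over states ≠ 1 gives exactly h = [4, 0, 8/3] (h[1] = 0 is the target).

h = [4.0000, 0.0000, 2.6667]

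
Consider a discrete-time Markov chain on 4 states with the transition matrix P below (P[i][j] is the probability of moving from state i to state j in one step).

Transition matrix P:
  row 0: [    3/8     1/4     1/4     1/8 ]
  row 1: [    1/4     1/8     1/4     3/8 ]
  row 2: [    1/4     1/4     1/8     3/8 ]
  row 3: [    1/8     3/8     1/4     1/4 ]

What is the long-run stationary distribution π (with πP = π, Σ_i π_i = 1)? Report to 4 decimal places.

Balance equations π_j = Σ_i π_i·P[i][j]:
  π_0 = 3/8·π_0 + 1/4·π_1 + 1/4·π_2 + 1/8·π_3
  π_1 = 1/4·π_0 + 1/8·π_1 + 1/4·π_2 + 3/8·π_3
  π_2 = 1/4·π_0 + 1/4·π_1 + 1/8·π_2 + 1/4·π_3
  normalize: π_0 + π_1 + π_2 + π_3 = 1
Solving the linear system gives exactly π = [15/61, 139/549, 2/9, 17/61].

π = [0.2459, 0.2532, 0.2222, 0.2787]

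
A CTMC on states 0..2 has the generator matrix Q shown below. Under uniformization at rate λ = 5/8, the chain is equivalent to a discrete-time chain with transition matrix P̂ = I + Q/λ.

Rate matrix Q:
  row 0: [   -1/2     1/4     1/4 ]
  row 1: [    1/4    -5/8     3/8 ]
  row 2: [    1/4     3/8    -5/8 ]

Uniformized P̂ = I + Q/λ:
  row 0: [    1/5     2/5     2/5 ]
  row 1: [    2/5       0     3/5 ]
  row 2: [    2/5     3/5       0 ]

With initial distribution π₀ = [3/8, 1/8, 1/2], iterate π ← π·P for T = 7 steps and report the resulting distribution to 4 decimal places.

π = [0.3333, 0.3386, 0.3281]

t=0: π = [0.3750, 0.1250, 0.5000]
t=1: π = [0.3250, 0.4500, 0.2250]
t=2: π = [0.3350, 0.2650, 0.4000]
t=3: π = [0.3330, 0.3740, 0.2930]
t=4: π = [0.3334, 0.3090, 0.3576]
t=5: π = [0.3333, 0.3479, 0.3188]
t=6: π = [0.3333, 0.3246, 0.3421]
t=7: π = [0.3333, 0.3386, 0.3281]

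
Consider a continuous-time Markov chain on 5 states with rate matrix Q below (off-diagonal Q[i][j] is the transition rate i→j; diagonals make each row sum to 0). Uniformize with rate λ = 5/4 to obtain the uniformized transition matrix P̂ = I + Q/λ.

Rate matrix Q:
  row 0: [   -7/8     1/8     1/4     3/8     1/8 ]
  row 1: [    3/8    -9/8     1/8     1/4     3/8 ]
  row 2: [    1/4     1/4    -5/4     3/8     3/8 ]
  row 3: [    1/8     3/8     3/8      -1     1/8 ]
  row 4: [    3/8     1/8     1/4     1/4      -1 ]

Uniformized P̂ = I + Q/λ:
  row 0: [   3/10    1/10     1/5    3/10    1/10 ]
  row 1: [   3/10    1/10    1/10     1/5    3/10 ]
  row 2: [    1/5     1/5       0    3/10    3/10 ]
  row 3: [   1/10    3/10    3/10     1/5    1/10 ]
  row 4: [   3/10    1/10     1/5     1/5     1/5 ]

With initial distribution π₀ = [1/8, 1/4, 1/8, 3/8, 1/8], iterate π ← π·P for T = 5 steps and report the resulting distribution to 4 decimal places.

π = [0.2345, 0.1655, 0.1730, 0.2407, 0.1863]

t=0: π = [0.1250, 0.2500, 0.1250, 0.3750, 0.1250]
t=1: π = [0.2125, 0.1875, 0.1875, 0.2250, 0.1875]
t=2: π = [0.2363, 0.1638, 0.1663, 0.2400, 0.1938]
t=3: π = [0.2354, 0.1646, 0.1744, 0.2403, 0.1854]
t=4: π = [0.2345, 0.1655, 0.1727, 0.2410, 0.1863]
t=5: π = [0.2345, 0.1655, 0.1730, 0.2407, 0.1863]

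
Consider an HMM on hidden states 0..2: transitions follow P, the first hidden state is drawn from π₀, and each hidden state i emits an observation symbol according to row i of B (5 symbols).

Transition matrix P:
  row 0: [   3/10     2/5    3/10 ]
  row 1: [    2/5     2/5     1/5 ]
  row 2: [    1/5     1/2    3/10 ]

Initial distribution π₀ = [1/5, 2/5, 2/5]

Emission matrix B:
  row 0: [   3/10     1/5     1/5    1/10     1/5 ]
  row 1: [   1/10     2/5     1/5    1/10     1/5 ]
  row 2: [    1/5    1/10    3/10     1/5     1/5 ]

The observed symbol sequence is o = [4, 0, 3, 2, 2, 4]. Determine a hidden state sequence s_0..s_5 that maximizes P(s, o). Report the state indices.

path = [1, 0, 2, 2, 2, 1]

t=0: δ = [4.000e-02, 8.000e-02, 8.000e-02]  (obs o_0=4)
t=1: δ = [9.600e-03, 4.000e-03, 4.800e-03]  ψ = [1, 2, 2]  (obs o_1=0)
t=2: δ = [2.880e-04, 3.840e-04, 5.760e-04]  ψ = [0, 0, 0]  (obs o_2=3)
t=3: δ = [3.072e-05, 5.760e-05, 5.184e-05]  ψ = [1, 2, 2]  (obs o_3=2)
t=4: δ = [4.608e-06, 5.184e-06, 4.666e-06]  ψ = [1, 2, 2]  (obs o_4=2)
t=5: δ = [4.147e-07, 4.666e-07, 2.799e-07]  ψ = [1, 2, 2]  (obs o_5=4)
backtrack: best end state = 1; path = [1, 0, 2, 2, 2, 1]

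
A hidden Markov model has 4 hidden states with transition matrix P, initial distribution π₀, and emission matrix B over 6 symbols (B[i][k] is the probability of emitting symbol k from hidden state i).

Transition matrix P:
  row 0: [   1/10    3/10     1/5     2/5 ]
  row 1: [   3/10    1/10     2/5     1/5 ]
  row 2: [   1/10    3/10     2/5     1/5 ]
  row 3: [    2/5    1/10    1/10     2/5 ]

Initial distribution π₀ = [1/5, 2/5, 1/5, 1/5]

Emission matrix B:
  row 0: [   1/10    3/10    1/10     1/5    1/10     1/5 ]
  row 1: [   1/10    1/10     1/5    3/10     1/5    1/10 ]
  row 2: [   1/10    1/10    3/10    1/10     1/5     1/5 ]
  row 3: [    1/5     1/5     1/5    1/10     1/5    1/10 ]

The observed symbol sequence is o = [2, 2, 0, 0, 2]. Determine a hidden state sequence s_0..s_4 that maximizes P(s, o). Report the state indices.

path = [1, 2, 3, 3, 3]

t=0: δ = [2.000e-02, 8.000e-02, 6.000e-02, 4.000e-02]  (obs o_0=2)
t=1: δ = [2.400e-03, 3.600e-03, 9.600e-03, 3.200e-03]  ψ = [1, 2, 1, 1]  (obs o_1=2)
t=2: δ = [1.280e-04, 2.880e-04, 3.840e-04, 3.840e-04]  ψ = [3, 2, 2, 2]  (obs o_2=0)
t=3: δ = [1.536e-05, 1.152e-05, 1.536e-05, 3.072e-05]  ψ = [3, 2, 2, 3]  (obs o_3=0)
t=4: δ = [1.229e-06, 9.216e-07, 1.843e-06, 2.458e-06]  ψ = [3, 0, 2, 3]  (obs o_4=2)
backtrack: best end state = 3; path = [1, 2, 3, 3, 3]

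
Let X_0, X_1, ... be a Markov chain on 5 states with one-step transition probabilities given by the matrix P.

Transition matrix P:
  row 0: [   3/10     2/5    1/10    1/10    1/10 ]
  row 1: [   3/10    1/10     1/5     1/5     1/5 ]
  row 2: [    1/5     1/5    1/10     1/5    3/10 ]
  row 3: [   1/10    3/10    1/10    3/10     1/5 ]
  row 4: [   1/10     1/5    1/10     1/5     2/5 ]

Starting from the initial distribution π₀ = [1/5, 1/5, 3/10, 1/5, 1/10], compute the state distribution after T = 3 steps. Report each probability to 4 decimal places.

t=0: π = [0.2000, 0.2000, 0.3000, 0.2000, 0.1000]
t=1: π = [0.2100, 0.2400, 0.1200, 0.2000, 0.2300]
t=2: π = [0.2020, 0.2380, 0.1240, 0.1990, 0.2370]
t=3: π = [0.2004, 0.2365, 0.1238, 0.1997, 0.2396]

π = [0.2004, 0.2365, 0.1238, 0.1997, 0.2396]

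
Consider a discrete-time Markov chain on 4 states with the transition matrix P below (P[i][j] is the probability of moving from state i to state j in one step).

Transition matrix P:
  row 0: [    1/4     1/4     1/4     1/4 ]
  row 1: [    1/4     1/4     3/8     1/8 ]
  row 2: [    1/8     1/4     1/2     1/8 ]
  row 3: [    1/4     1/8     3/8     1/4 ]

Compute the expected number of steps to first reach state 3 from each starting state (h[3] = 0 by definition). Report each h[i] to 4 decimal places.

First-step conditioning: h[3] = 0; for i ≠ 3, h[i] = 1 + Σ_k P[i][k]·h[k].
  h[0] = 1 + 1/4·h[0] + 1/4·h[1] + 1/4·h[2]
  h[1] = 1 + 1/4·h[0] + 1/4·h[1] + 3/8·h[2]
  h[2] = 1 + 1/8·h[0] + 1/4·h[1] + 1/2·h[2]
Solving the 3×3 linear system over states ≠ 3 gives exactly h = [64/11, 20/3, 224/33, 0] (h[3] = 0 is the target).

h = [5.8182, 6.6667, 6.7879, 0.0000]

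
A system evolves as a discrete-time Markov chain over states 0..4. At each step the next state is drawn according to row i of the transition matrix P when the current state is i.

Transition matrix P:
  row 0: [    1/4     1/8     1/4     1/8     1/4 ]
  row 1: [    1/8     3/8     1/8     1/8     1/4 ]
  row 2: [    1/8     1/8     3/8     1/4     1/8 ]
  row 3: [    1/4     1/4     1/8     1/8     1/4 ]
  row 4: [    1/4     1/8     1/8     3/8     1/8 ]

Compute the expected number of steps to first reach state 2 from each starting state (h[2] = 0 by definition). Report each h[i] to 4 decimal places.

h = [5.7124, 6.6645, 0.0000, 6.5455, 6.5322]

First-step conditioning: h[2] = 0; for i ≠ 2, h[i] = 1 + Σ_k P[i][k]·h[k].
  h[0] = 1 + 1/4·h[0] + 1/8·h[1] + 1/8·h[3] + 1/4·h[4]
  h[1] = 1 + 1/8·h[0] + 3/8·h[1] + 1/8·h[3] + 1/4·h[4]
  h[3] = 1 + 1/4·h[0] + 1/4·h[1] + 1/8·h[3] + 1/4·h[4]
  h[4] = 1 + 1/4·h[0] + 1/8·h[1] + 3/8·h[3] + 1/8·h[4]
Solving the 4×4 linear system over states ≠ 2 gives exactly h = [3456/605, 4032/605, 0, 72/11, 3952/605] (h[2] = 0 is the target).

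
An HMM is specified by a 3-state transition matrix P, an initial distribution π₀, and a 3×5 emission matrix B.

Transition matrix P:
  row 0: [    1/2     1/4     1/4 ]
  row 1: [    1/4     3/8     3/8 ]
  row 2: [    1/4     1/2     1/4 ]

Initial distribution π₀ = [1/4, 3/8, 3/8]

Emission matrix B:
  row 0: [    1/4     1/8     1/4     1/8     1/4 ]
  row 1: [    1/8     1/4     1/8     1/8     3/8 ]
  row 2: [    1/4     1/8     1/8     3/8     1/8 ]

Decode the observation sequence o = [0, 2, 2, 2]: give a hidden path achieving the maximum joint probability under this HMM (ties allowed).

t=0: δ = [6.250e-02, 4.688e-02, 9.375e-02]  (obs o_0=0)
t=1: δ = [7.812e-03, 5.859e-03, 2.930e-03]  ψ = [0, 2, 2]  (obs o_1=2)
t=2: δ = [9.766e-04, 2.747e-04, 2.747e-04]  ψ = [0, 1, 1]  (obs o_2=2)
t=3: δ = [1.221e-04, 3.052e-05, 3.052e-05]  ψ = [0, 0, 0]  (obs o_3=2)
backtrack: best end state = 0; path = [0, 0, 0, 0]

path = [0, 0, 0, 0]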